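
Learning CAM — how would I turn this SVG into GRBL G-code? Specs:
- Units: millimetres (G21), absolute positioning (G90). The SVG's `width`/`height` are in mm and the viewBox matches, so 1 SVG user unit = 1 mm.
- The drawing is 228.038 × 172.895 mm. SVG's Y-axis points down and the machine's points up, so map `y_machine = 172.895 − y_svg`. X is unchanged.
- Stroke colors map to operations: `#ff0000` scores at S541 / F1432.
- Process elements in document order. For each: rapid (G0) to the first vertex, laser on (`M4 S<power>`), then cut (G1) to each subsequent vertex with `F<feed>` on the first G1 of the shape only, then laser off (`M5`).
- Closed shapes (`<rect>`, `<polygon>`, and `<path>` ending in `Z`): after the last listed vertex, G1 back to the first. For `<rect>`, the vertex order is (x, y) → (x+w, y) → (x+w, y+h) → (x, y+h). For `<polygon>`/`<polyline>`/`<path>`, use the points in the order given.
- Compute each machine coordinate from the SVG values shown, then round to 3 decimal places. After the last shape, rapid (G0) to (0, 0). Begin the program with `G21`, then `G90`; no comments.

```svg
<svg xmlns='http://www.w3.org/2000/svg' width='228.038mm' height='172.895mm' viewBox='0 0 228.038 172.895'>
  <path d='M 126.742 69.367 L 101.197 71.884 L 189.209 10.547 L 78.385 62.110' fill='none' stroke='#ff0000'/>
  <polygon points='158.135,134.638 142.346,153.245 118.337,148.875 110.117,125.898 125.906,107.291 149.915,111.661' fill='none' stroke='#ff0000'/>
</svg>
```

1 u = 1 mm; y_m = 172.895 − y.

[1] `<path>` open polyline, #ff0000→score S541 F1432: (126.742,103.528) → (101.197,101.011) → (189.209,162.348) → (78.385,110.785)

[2] `<polygon>` regular polygon, #ff0000→score S541 F1432: (158.135,38.257) → (142.346,19.650) → (118.337,24.020) → (110.117,46.997) → (125.906,65.604) → (149.915,61.234) → (158.135,38.257) (closed)

G21
G90
G0 X126.742 Y103.528
M4 S541
G1 X101.197 Y101.011 F1432
G1 X189.209 Y162.348
G1 X78.385 Y110.785
M5
G0 X158.135 Y38.257
M4 S541
G1 X142.346 Y19.650 F1432
G1 X118.337 Y24.020
G1 X110.117 Y46.997
G1 X125.906 Y65.604
G1 X149.915 Y61.234
G1 X158.135 Y38.257
M5
G0 X0.000 Y0.000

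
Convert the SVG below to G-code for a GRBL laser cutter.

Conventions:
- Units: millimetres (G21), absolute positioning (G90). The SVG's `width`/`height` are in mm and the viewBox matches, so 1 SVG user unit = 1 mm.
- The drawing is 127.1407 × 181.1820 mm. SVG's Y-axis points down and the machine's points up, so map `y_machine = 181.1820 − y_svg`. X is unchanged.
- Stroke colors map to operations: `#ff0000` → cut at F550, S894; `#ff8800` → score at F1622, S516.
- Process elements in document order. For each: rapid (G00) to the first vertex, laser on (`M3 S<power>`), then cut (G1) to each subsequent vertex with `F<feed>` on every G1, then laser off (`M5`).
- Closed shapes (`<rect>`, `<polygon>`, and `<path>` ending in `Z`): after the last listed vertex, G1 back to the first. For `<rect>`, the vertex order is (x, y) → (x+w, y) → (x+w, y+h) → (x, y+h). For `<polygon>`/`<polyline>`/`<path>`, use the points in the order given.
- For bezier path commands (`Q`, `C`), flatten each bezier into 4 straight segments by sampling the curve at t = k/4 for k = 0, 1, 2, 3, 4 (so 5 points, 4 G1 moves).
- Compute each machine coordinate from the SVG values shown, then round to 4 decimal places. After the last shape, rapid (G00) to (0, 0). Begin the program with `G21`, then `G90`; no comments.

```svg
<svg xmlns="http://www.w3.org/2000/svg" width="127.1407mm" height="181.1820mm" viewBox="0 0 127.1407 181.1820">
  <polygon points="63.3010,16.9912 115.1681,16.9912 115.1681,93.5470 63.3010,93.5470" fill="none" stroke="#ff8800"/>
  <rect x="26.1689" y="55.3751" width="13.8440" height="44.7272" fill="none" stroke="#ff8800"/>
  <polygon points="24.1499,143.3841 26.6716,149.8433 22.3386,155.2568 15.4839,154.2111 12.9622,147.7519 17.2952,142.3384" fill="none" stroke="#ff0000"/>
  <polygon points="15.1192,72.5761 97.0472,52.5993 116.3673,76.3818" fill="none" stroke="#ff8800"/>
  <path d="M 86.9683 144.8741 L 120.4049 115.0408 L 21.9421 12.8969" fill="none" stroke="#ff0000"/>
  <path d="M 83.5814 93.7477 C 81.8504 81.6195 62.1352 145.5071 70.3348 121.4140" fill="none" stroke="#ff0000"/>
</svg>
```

Since the viewBox matches the mm dimensions, user units are millimetres directly. The only transform is the Y-flip y_m = 181.1820 − y_svg.

Shape 1 is a rectangle drawn with `<polygon>`. Its stroke #ff8800 means score at S516, F1622. After flipping Y the toolpath is (63.3010,164.1908) → (115.1681,164.1908) → (115.1681,87.6350) → (63.3010,87.6350) → (63.3010,164.1908), returning to the start.

Shape 2 is a rectangle drawn with `<rect>`. Its stroke #ff8800 means score at S516, F1622. After flipping Y the toolpath is (26.1689,125.8069) → (40.0129,125.8069) → (40.0129,81.0797) → (26.1689,81.0797) → (26.1689,125.8069), returning to the start.

Shape 3 is a regular polygon drawn with `<polygon>`. Its stroke #ff0000 means cut at S894, F550. After flipping Y the toolpath is (24.1499,37.7979) → (26.6716,31.3387) → (22.3386,25.9252) → (15.4839,26.9709) → (12.9622,33.4301) → (17.2952,38.8436) → (24.1499,37.7979), returning to the start.

Shape 4 is a closed polygon drawn with `<polygon>`. Its stroke #ff8800 means score at S516, F1622. After flipping Y the toolpath is (15.1192,108.6059) → (97.0472,128.5827) → (116.3673,104.8002) → (15.1192,108.6059), returning to the start.

Shape 5 is a open polyline drawn with `<path>`. Its stroke #ff0000 means cut at S894, F550. After flipping Y the toolpath is (86.9683,36.3079) → (120.4049,66.1412) → (21.9421,168.2851).

Shape 6 is a cubic bezier drawn with `<path>`. Its stroke #ff0000 means cut at S894, F550. After flipping Y the toolpath is (83.5814,87.4343) → (79.6283,84.8399) → (73.2341,69.1143) → (68.7020,55.6321) → (70.3348,59.7680).

G21
G90
G00 X63.3010 Y164.1908
M3 S516
G1 X115.1681 Y164.1908 F1622
G1 X115.1681 Y87.6350 F1622
G1 X63.3010 Y87.6350 F1622
G1 X63.3010 Y164.1908 F1622
M5
G00 X26.1689 Y125.8069
M3 S516
G1 X40.0129 Y125.8069 F1622
G1 X40.0129 Y81.0797 F1622
G1 X26.1689 Y81.0797 F1622
G1 X26.1689 Y125.8069 F1622
M5
G00 X24.1499 Y37.7979
M3 S894
G1 X26.6716 Y31.3387 F550
G1 X22.3386 Y25.9252 F550
G1 X15.4839 Y26.9709 F550
G1 X12.9622 Y33.4301 F550
G1 X17.2952 Y38.8436 F550
G1 X24.1499 Y37.7979 F550
M5
G00 X15.1192 Y108.6059
M3 S516
G1 X97.0472 Y128.5827 F1622
G1 X116.3673 Y104.8002 F1622
G1 X15.1192 Y108.6059 F1622
M5
G00 X86.9683 Y36.3079
M3 S894
G1 X120.4049 Y66.1412 F550
G1 X21.9421 Y168.2851 F550
M5
G00 X83.5814 Y87.4343
M3 S894
G1 X79.6283 Y84.8399 F550
G1 X73.2341 Y69.1143 F550
G1 X68.7020 Y55.6321 F550
G1 X70.3348 Y59.7680 F550
M5
G00 X0.0000 Y0.0000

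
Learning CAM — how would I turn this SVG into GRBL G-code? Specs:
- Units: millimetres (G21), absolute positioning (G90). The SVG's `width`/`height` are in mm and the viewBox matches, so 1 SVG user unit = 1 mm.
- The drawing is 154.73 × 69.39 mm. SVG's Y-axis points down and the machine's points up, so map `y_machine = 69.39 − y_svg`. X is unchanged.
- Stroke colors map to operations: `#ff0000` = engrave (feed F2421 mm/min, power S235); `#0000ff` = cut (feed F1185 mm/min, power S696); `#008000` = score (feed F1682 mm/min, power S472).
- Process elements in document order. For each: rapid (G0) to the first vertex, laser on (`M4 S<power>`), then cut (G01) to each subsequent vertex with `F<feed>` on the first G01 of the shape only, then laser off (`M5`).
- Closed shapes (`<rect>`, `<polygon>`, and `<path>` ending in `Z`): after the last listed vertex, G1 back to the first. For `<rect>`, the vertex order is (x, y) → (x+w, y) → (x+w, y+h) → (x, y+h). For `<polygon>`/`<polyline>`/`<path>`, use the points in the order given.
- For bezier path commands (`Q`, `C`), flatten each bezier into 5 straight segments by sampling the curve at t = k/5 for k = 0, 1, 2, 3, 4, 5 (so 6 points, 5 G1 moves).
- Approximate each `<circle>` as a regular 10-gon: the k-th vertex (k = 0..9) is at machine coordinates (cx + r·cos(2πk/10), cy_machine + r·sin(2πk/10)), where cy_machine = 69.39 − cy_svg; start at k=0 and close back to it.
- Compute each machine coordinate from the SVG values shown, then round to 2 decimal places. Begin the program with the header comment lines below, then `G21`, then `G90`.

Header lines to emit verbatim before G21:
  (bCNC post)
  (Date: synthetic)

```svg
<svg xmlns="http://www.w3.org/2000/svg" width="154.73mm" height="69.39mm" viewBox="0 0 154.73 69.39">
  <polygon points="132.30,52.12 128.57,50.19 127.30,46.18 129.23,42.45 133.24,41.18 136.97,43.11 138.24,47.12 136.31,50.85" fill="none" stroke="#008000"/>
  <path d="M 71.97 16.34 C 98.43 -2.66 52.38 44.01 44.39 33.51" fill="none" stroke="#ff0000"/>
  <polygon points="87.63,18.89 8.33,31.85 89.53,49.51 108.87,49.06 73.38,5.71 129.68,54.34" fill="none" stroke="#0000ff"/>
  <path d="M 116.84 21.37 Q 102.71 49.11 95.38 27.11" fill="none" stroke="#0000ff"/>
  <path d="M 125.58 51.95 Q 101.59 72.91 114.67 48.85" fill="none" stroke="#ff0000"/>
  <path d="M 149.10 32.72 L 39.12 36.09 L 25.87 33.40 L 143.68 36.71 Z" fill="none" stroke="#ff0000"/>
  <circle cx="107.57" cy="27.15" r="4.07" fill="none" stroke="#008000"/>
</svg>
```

(bCNC post)
(Date: synthetic)
G21
G90
G0 X132.30 Y17.27
M4 S472
G01 X128.57 Y19.20 F1682
G01 X127.30 Y23.21
G01 X129.23 Y26.94
G01 X133.24 Y28.21
G01 X136.97 Y26.28
G01 X138.24 Y22.27
G01 X136.31 Y18.54
G01 X132.30 Y17.27
M5
G0 X71.97 Y53.05
M4 S235
G01 X80.03 Y57.55 F2421
G01 X75.99 Y52.19
G01 X65.17 Y42.86
G01 X52.87 Y35.46
G01 X44.39 Y35.88
M5
G0 X87.63 Y50.50
M4 S696
G01 X8.33 Y37.54 F1185
G01 X89.53 Y19.88
G01 X108.87 Y20.33
G01 X73.38 Y63.68
G01 X129.68 Y15.05
G01 X87.63 Y50.50
M5
G0 X116.84 Y48.02
M4 S696
G01 X111.46 Y38.91 F1185
G01 X106.62 Y33.79
G01 X102.33 Y32.64
G01 X98.58 Y35.47
G01 X95.38 Y42.28
M5
G0 X125.58 Y17.44
M4 S235
G01 X117.47 Y10.86 F2421
G01 X112.32 Y7.88
G01 X110.14 Y8.50
G01 X110.92 Y12.72
G01 X114.67 Y20.54
M5
G0 X149.10 Y36.67
M4 S235
G01 X39.12 Y33.30 F2421
G01 X25.87 Y35.99
G01 X143.68 Y32.68
G01 X149.10 Y36.67
M5
G0 X111.64 Y42.24
M4 S472
G01 X110.86 Y44.63 F1682
G01 X108.83 Y46.11
G01 X106.31 Y46.11
G01 X104.28 Y44.63
G01 X103.50 Y42.24
G01 X104.28 Y39.85
G01 X106.31 Y38.37
G01 X108.83 Y38.37
G01 X110.86 Y39.85
G01 X111.64 Y42.24
M5

Since the viewBox matches the mm dimensions, user units are millimetres directly. The only transform is the Y-flip y_m = 69.39 − y_svg.

Shape 1 is a regular polygon drawn with `<polygon>`. Its stroke #008000 means score at S472, F1682. After flipping Y the toolpath is (132.30,17.27) → (128.57,19.20) → (127.30,23.21) → (129.23,26.94) → (133.24,28.21) → (136.97,26.28) → (138.24,22.27) → (136.31,18.54) → (132.30,17.27), returning to the start.

Shape 2 is a cubic bezier drawn with `<path>`. Its stroke #ff0000 means engrave at S235, F2421. After flipping Y the toolpath is (71.97,53.05) → (80.03,57.55) → (75.99,52.19) → (65.17,42.86) → (52.87,35.46) → (44.39,35.88).

Shape 3 is a closed polygon drawn with `<polygon>`. Its stroke #0000ff means cut at S696, F1185. After flipping Y the toolpath is (87.63,50.50) → (8.33,37.54) → (89.53,19.88) → (108.87,20.33) → (73.38,63.68) → (129.68,15.05) → (87.63,50.50), returning to the start.

Shape 4 is a quadratic bezier drawn with `<path>`. Its stroke #0000ff means cut at S696, F1185. After flipping Y the toolpath is (116.84,48.02) → (111.46,38.91) → (106.62,33.79) → (102.33,32.64) → (98.58,35.47) → (95.38,42.28).

Shape 5 is a quadratic bezier drawn with `<path>`. Its stroke #ff0000 means engrave at S235, F2421. After flipping Y the toolpath is (125.58,17.44) → (117.47,10.86) → (112.32,7.88) → (110.14,8.50) → (110.92,12.72) → (114.67,20.54).

Shape 6 is a closed polygon drawn with `<path>`. Its stroke #ff0000 means engrave at S235, F2421. After flipping Y the toolpath is (149.10,36.67) → (39.12,33.30) → (25.87,35.99) → (143.68,32.68) → (149.10,36.67), returning to the start.

Shape 7 is a circle drawn with `<circle>`. Its stroke #008000 means score at S472, F1682. After flipping Y the toolpath is (111.64,42.24) → (110.86,44.63) → (108.83,46.11) → (106.31,46.11) → (104.28,44.63) → (103.50,42.24) → (104.28,39.85) → (106.31,38.37) → (108.83,38.37) → (110.86,39.85) → (111.64,42.24), returning to the start.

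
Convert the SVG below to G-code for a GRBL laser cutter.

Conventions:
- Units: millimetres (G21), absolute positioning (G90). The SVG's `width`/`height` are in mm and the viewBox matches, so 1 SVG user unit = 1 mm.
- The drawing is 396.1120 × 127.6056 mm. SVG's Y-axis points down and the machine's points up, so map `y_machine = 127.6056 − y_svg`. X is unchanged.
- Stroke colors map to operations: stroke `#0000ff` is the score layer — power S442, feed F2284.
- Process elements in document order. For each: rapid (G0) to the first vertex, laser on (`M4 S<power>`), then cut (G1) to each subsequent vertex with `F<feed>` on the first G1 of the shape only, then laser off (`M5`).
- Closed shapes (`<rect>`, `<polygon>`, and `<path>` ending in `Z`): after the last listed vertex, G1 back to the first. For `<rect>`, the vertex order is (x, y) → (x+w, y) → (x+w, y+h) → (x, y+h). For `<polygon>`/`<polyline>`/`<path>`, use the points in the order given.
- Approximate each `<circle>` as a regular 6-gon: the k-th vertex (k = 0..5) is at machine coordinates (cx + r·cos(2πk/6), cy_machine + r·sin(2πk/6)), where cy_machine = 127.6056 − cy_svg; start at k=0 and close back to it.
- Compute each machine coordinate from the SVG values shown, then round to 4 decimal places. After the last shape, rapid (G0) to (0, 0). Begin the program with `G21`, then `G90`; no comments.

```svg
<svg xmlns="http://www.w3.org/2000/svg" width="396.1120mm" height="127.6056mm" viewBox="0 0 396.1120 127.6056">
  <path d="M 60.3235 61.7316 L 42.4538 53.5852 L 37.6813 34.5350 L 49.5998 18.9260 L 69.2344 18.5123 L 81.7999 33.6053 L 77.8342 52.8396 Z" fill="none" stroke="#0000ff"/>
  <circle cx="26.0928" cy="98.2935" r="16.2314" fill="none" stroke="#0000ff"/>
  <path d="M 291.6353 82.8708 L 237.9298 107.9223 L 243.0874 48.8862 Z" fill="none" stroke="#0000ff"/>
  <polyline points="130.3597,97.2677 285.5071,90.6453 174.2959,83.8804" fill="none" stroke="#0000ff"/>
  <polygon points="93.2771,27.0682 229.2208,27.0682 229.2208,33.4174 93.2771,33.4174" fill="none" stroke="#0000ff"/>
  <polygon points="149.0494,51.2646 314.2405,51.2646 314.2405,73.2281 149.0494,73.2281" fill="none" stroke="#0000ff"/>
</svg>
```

viewBox `0 0 396.1120 127.6056` with mm width/height → 1 unit = 1 mm. Flip: y_m = 127.6056 − y_svg.

**Shape 1** — `<path>` regular polygon, stroke `#0000ff` → score (S442, F2284). Machine vertices: (60.3235,65.8740) → (42.4538,74.0204) → (37.6813,93.0706) → (49.5998,108.6796) → (69.2344,109.0933) → (81.7999,94.0003) → (77.8342,74.7660) → (60.3235,65.8740). Closed: final G1 returns to the first vertex.

**Shape 2** — `<circle>` circle, stroke `#0000ff` → score (S442, F2284). Machine vertices: (42.3242,29.3121) → (34.2085,43.3689) → (17.9771,43.3689) → (9.8614,29.3121) → (17.9771,15.2553) → (34.2085,15.2553) → (42.3242,29.3121). Closed: final G1 returns to the first vertex.

**Shape 3** — `<path>` regular polygon, stroke `#0000ff` → score (S442, F2284). Machine vertices: (291.6353,44.7348) → (237.9298,19.6833) → (243.0874,78.7194) → (291.6353,44.7348). Closed: final G1 returns to the first vertex.

**Shape 4** — `<polyline>` open polyline, stroke `#0000ff` → score (S442, F2284). Machine vertices: (130.3597,30.3379) → (285.5071,36.9603) → (174.2959,43.7252). Open path.

**Shape 5** — `<polygon>` rectangle, stroke `#0000ff` → score (S442, F2284). Machine vertices: (93.2771,100.5374) → (229.2208,100.5374) → (229.2208,94.1882) → (93.2771,94.1882) → (93.2771,100.5374). Closed: final G1 returns to the first vertex.

**Shape 6** — `<polygon>` rectangle, stroke `#0000ff` → score (S442, F2284). Machine vertices: (149.0494,76.3410) → (314.2405,76.3410) → (314.2405,54.3775) → (149.0494,54.3775) → (149.0494,76.3410). Closed: final G1 returns to the first vertex.

G21
G90
G0 X60.3235 Y65.8740
M4 S442
G1 X42.4538 Y74.0204 F2284
G1 X37.6813 Y93.0706
G1 X49.5998 Y108.6796
G1 X69.2344 Y109.0933
G1 X81.7999 Y94.0003
G1 X77.8342 Y74.7660
G1 X60.3235 Y65.8740
M5
G0 X42.3242 Y29.3121
M4 S442
G1 X34.2085 Y43.3689 F2284
G1 X17.9771 Y43.3689
G1 X9.8614 Y29.3121
G1 X17.9771 Y15.2553
G1 X34.2085 Y15.2553
G1 X42.3242 Y29.3121
M5
G0 X291.6353 Y44.7348
M4 S442
G1 X237.9298 Y19.6833 F2284
G1 X243.0874 Y78.7194
G1 X291.6353 Y44.7348
M5
G0 X130.3597 Y30.3379
M4 S442
G1 X285.5071 Y36.9603 F2284
G1 X174.2959 Y43.7252
M5
G0 X93.2771 Y100.5374
M4 S442
G1 X229.2208 Y100.5374 F2284
G1 X229.2208 Y94.1882
G1 X93.2771 Y94.1882
G1 X93.2771 Y100.5374
M5
G0 X149.0494 Y76.3410
M4 S442
G1 X314.2405 Y76.3410 F2284
G1 X314.2405 Y54.3775
G1 X149.0494 Y54.3775
G1 X149.0494 Y76.3410
M5
G0 X0.0000 Y0.0000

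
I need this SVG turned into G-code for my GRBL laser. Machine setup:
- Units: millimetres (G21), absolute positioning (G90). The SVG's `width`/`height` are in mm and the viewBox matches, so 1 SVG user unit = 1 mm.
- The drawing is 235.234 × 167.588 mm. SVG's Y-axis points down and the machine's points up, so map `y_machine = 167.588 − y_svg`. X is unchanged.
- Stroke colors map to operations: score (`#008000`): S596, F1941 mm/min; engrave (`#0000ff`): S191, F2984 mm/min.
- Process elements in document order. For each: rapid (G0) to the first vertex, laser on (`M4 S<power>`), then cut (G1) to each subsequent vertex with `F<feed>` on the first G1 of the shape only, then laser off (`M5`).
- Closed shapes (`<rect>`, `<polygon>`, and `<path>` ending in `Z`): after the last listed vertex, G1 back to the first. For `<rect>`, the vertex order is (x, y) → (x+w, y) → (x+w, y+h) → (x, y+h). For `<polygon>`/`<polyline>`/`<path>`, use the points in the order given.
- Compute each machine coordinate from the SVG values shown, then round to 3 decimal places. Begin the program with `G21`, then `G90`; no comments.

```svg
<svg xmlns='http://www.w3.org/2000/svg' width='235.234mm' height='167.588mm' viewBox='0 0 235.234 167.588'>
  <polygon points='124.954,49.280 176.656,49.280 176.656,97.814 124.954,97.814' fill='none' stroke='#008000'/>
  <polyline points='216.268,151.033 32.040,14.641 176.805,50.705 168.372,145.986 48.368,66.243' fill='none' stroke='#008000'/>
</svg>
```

1 u = 1 mm; y_m = 167.588 − y.

[1] `<polygon>` rectangle, #008000→score S596 F1941: (124.954,118.308) → (176.656,118.308) → (176.656,69.774) → (124.954,69.774) → (124.954,118.308) (closed)

[2] `<polyline>` open polyline, #008000→score S596 F1941: (216.268,16.555) → (32.040,152.947) → (176.805,116.883) → (168.372,21.602) → (48.368,101.345)

G21
G90
G0 X124.954 Y118.308
M4 S596
G1 X176.656 Y118.308 F1941
G1 X176.656 Y69.774
G1 X124.954 Y69.774
G1 X124.954 Y118.308
M5
G0 X216.268 Y16.555
M4 S596
G1 X32.040 Y152.947 F1941
G1 X176.805 Y116.883
G1 X168.372 Y21.602
G1 X48.368 Y101.345
M5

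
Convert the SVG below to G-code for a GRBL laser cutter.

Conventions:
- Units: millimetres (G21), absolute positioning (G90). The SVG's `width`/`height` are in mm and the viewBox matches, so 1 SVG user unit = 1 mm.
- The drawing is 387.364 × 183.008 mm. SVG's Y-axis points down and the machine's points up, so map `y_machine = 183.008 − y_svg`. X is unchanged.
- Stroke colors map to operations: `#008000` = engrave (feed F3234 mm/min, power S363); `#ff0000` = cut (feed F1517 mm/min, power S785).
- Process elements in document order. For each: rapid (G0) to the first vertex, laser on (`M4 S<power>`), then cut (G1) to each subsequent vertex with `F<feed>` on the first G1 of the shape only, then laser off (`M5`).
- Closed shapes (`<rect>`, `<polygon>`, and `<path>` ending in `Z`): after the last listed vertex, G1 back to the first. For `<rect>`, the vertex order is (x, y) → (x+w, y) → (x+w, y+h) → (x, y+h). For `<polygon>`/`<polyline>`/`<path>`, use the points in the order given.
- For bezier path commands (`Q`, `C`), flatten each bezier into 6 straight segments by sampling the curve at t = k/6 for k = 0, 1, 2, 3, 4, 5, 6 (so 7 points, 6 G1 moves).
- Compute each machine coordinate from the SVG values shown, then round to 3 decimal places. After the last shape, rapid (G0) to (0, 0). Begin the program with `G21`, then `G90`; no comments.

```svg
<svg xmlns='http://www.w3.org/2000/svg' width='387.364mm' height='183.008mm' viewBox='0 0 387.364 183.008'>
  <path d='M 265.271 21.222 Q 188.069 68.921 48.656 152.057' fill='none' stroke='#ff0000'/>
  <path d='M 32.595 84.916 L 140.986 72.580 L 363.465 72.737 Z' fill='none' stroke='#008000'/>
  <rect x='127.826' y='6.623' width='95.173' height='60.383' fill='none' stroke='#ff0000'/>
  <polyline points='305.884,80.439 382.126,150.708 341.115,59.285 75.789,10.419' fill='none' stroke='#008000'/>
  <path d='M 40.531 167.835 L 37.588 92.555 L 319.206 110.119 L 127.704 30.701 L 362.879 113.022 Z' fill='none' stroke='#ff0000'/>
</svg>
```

G21
G90
G0 X265.271 Y161.786
M4 S785
G1 X237.809 Y144.902 F1517
G1 X206.891 Y126.049
G1 X172.516 Y105.228
G1 X134.686 Y82.438
G1 X93.399 Y57.679
G1 X48.656 Y30.951
M5
G0 X32.595 Y98.092
M4 S363
G1 X140.986 Y110.428 F3234
G1 X363.465 Y110.271
G1 X32.595 Y98.092
M5
G0 X127.826 Y176.385
M4 S785
G1 X222.999 Y176.385 F1517
G1 X222.999 Y116.002
G1 X127.826 Y116.002
G1 X127.826 Y176.385
M5
G0 X305.884 Y102.569
M4 S363
G1 X382.126 Y32.300 F3234
G1 X341.115 Y123.723
G1 X75.789 Y172.589
M5
G0 X40.531 Y15.173
M4 S785
G1 X37.588 Y90.453 F1517
G1 X319.206 Y72.889
G1 X127.704 Y152.307
G1 X362.879 Y69.986
G1 X40.531 Y15.173
M5
G0 X0.000 Y0.000

viewBox `0 0 387.364 183.008` with mm width/height → 1 unit = 1 mm. Flip: y_m = 183.008 − y_svg.

**Shape 1** — `<path>` quadratic bezier, stroke `#ff0000` → cut (S785, F1517). Control points (SVG): P0=(265.271,21.222), P1=(188.069,68.921), P2=(48.656,152.057); sampled at t=k/6. Machine vertices: (265.271,161.786) → (237.809,144.902) → (206.891,126.049) → (172.516,105.228) → (134.686,82.438) → (93.399,57.679) → (48.656,30.951). Open path.

**Shape 2** — `<path>` closed polygon, stroke `#008000` → engrave (S363, F3234). Machine vertices: (32.595,98.092) → (140.986,110.428) → (363.465,110.271) → (32.595,98.092). Closed: final G1 returns to the first vertex.

**Shape 3** — `<rect>` rectangle, stroke `#ff0000` → cut (S785, F1517). Machine vertices: (127.826,176.385) → (222.999,176.385) → (222.999,116.002) → (127.826,116.002) → (127.826,176.385). Closed: final G1 returns to the first vertex.

**Shape 4** — `<polyline>` open polyline, stroke `#008000` → engrave (S363, F3234). Machine vertices: (305.884,102.569) → (382.126,32.300) → (341.115,123.723) → (75.789,172.589). Open path.

**Shape 5** — `<path>` closed polygon, stroke `#ff0000` → cut (S785, F1517). Machine vertices: (40.531,15.173) → (37.588,90.453) → (319.206,72.889) → (127.704,152.307) → (362.879,69.986) → (40.531,15.173). Closed: final G1 returns to the first vertex.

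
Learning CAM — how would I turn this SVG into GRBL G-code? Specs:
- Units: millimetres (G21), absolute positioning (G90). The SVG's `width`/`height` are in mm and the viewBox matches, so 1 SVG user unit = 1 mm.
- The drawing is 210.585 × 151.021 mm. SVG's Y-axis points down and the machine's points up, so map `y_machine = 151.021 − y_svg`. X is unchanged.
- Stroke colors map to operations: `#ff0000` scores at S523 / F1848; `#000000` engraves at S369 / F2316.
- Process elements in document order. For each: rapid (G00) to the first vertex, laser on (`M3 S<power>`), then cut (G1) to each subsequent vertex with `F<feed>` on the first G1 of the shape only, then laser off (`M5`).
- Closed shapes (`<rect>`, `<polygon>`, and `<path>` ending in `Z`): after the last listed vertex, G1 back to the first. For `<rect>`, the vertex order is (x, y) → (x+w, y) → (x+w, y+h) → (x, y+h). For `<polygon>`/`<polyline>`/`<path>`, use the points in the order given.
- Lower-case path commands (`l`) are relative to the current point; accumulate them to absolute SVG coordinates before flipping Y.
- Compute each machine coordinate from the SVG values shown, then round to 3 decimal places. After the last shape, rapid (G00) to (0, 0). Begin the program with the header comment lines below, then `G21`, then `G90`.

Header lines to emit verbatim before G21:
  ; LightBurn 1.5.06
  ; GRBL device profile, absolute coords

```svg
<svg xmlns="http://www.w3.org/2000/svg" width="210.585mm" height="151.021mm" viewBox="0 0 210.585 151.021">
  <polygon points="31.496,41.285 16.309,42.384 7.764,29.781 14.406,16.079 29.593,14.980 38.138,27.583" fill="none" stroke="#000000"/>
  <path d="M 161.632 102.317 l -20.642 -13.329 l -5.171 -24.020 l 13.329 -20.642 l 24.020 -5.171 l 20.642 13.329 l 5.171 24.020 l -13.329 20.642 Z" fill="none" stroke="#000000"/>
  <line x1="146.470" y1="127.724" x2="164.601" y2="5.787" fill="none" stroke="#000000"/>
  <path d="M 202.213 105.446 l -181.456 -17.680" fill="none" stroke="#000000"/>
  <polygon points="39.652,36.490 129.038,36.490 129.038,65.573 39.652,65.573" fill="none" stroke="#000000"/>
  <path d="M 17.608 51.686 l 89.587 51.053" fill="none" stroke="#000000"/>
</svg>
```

1 u = 1 mm; y_m = 151.021 − y.

[1] `<polygon>` regular polygon, #000000→engrave S369 F2316: (31.496,109.736) → (16.309,108.637) → (7.764,121.240) → (14.406,134.942) → (29.593,136.041) → (38.138,123.438) → (31.496,109.736) (closed)

[2] `<path>` regular polygon, #000000→engrave S369 F2316: (161.632,48.704) → (140.990,62.033) → (135.819,86.053) → (149.148,106.695) → (173.168,111.866) → (193.810,98.537) → (198.981,74.517) → (185.652,53.875) → (161.632,48.704) (closed)

[3] `<line>` line segment, #000000→engrave S369 F2316: (146.470,23.297) → (164.601,145.234)

[4] `<path>` line segment, #000000→engrave S369 F2316: (202.213,45.575) → (20.757,63.255)

[5] `<polygon>` rectangle, #000000→engrave S369 F2316: (39.652,114.531) → (129.038,114.531) → (129.038,85.448) → (39.652,85.448) → (39.652,114.531) (closed)

[6] `<path>` line segment, #000000→engrave S369 F2316: (17.608,99.335) → (107.195,48.282)

; LightBurn 1.5.06
; GRBL device profile, absolute coords
G21
G90
G00 X31.496 Y109.736
M3 S369
G1 X16.309 Y108.637 F2316
G1 X7.764 Y121.240
G1 X14.406 Y134.942
G1 X29.593 Y136.041
G1 X38.138 Y123.438
G1 X31.496 Y109.736
M5
G00 X161.632 Y48.704
M3 S369
G1 X140.990 Y62.033 F2316
G1 X135.819 Y86.053
G1 X149.148 Y106.695
G1 X173.168 Y111.866
G1 X193.810 Y98.537
G1 X198.981 Y74.517
G1 X185.652 Y53.875
G1 X161.632 Y48.704
M5
G00 X146.470 Y23.297
M3 S369
G1 X164.601 Y145.234 F2316
M5
G00 X202.213 Y45.575
M3 S369
G1 X20.757 Y63.255 F2316
M5
G00 X39.652 Y114.531
M3 S369
G1 X129.038 Y114.531 F2316
G1 X129.038 Y85.448
G1 X39.652 Y85.448
G1 X39.652 Y114.531
M5
G00 X17.608 Y99.335
M3 S369
G1 X107.195 Y48.282 F2316
M5
G00 X0.000 Y0.000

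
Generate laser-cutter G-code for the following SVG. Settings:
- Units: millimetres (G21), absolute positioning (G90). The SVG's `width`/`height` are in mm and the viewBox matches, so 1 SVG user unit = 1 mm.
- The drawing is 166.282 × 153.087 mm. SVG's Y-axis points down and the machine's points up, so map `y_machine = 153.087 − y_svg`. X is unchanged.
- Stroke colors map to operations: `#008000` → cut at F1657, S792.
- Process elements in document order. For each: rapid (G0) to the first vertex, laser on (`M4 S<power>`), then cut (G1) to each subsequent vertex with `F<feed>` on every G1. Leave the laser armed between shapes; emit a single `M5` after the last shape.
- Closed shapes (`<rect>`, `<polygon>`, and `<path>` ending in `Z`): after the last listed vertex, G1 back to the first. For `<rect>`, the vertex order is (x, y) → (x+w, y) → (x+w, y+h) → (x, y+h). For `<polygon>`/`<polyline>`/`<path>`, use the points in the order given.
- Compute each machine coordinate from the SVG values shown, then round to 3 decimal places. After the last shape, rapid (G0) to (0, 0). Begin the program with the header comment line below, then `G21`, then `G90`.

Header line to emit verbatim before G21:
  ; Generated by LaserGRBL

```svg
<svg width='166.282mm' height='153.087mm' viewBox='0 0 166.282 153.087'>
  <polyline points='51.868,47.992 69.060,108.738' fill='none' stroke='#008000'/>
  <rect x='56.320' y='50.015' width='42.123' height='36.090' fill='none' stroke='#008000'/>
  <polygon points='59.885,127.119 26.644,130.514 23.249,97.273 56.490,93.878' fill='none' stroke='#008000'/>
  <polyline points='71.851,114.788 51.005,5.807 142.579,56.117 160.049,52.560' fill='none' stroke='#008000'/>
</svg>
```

; Generated by LaserGRBL
G21
G90
G0 X51.868 Y105.095
M4 S792
G1 X69.060 Y44.349 F1657
G0 X56.320 Y103.072
M4 S792
G1 X98.443 Y103.072 F1657
G1 X98.443 Y66.982 F1657
G1 X56.320 Y66.982 F1657
G1 X56.320 Y103.072 F1657
G0 X59.885 Y25.968
M4 S792
G1 X26.644 Y22.573 F1657
G1 X23.249 Y55.814 F1657
G1 X56.490 Y59.209 F1657
G1 X59.885 Y25.968 F1657
G0 X71.851 Y38.299
M4 S792
G1 X51.005 Y147.280 F1657
G1 X142.579 Y96.970 F1657
G1 X160.049 Y100.527 F1657
M5
G0 X0.000 Y0.000

Since the viewBox matches the mm dimensions, user units are millimetres directly. The only transform is the Y-flip y_m = 153.087 − y_svg.

Shape 1 is a line segment drawn with `<polyline>`. Its stroke #008000 means cut at S792, F1657. After flipping Y the toolpath is (51.868,105.095) → (69.060,44.349).

Shape 2 is a rectangle drawn with `<rect>`. Its stroke #008000 means cut at S792, F1657. After flipping Y the toolpath is (56.320,103.072) → (98.443,103.072) → (98.443,66.982) → (56.320,66.982) → (56.320,103.072), returning to the start.

Shape 3 is a regular polygon drawn with `<polygon>`. Its stroke #008000 means cut at S792, F1657. After flipping Y the toolpath is (59.885,25.968) → (26.644,22.573) → (23.249,55.814) → (56.490,59.209) → (59.885,25.968), returning to the start.

Shape 4 is a open polyline drawn with `<polyline>`. Its stroke #008000 means cut at S792, F1657. After flipping Y the toolpath is (71.851,38.299) → (51.005,147.280) → (142.579,96.970) → (160.049,100.527).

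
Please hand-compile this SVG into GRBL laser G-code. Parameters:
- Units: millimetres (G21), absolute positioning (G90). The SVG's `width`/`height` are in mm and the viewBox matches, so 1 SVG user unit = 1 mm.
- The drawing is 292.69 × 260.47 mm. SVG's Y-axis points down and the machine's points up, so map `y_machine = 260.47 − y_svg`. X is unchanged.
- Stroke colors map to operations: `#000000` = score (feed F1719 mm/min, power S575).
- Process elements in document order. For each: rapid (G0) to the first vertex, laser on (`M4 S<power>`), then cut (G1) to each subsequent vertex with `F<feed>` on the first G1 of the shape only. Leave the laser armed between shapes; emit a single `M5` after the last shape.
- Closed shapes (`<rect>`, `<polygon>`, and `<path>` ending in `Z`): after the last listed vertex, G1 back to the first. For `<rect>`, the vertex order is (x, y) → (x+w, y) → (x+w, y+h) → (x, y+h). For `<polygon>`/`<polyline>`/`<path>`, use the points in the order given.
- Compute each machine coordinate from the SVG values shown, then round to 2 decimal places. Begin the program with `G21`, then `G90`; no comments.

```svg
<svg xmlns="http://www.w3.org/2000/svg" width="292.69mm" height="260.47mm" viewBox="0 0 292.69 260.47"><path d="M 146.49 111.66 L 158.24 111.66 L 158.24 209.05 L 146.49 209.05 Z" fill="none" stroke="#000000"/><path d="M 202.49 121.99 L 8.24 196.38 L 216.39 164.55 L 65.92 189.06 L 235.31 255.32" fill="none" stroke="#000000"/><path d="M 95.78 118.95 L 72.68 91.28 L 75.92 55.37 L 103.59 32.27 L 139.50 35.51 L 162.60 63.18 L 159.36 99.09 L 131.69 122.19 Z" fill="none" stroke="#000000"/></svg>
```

G21
G90
G0 X146.49 Y148.81
M4 S575
G1 X158.24 Y148.81 F1719
G1 X158.24 Y51.42
G1 X146.49 Y51.42
G1 X146.49 Y148.81
G0 X202.49 Y138.48
M4 S575
G1 X8.24 Y64.09 F1719
G1 X216.39 Y95.92
G1 X65.92 Y71.41
G1 X235.31 Y5.15
G0 X95.78 Y141.52
M4 S575
G1 X72.68 Y169.19 F1719
G1 X75.92 Y205.10
G1 X103.59 Y228.20
G1 X139.50 Y224.96
G1 X162.60 Y197.29
G1 X159.36 Y161.38
G1 X131.69 Y138.28
G1 X95.78 Y141.52
M5

Since the viewBox matches the mm dimensions, user units are millimetres directly. The only transform is the Y-flip y_m = 260.47 − y_svg.

Shape 1 is a rectangle drawn with `<path>`. Its stroke #000000 means score at S575, F1719. After flipping Y the toolpath is (146.49,148.81) → (158.24,148.81) → (158.24,51.42) → (146.49,51.42) → (146.49,148.81), returning to the start.

Shape 2 is a open polyline drawn with `<path>`. Its stroke #000000 means score at S575, F1719. After flipping Y the toolpath is (202.49,138.48) → (8.24,64.09) → (216.39,95.92) → (65.92,71.41) → (235.31,5.15).

Shape 3 is a regular polygon drawn with `<path>`. Its stroke #000000 means score at S575, F1719. After flipping Y the toolpath is (95.78,141.52) → (72.68,169.19) → (75.92,205.10) → (103.59,228.20) → (139.50,224.96) → (162.60,197.29) → (159.36,161.38) → (131.69,138.28) → (95.78,141.52), returning to the start.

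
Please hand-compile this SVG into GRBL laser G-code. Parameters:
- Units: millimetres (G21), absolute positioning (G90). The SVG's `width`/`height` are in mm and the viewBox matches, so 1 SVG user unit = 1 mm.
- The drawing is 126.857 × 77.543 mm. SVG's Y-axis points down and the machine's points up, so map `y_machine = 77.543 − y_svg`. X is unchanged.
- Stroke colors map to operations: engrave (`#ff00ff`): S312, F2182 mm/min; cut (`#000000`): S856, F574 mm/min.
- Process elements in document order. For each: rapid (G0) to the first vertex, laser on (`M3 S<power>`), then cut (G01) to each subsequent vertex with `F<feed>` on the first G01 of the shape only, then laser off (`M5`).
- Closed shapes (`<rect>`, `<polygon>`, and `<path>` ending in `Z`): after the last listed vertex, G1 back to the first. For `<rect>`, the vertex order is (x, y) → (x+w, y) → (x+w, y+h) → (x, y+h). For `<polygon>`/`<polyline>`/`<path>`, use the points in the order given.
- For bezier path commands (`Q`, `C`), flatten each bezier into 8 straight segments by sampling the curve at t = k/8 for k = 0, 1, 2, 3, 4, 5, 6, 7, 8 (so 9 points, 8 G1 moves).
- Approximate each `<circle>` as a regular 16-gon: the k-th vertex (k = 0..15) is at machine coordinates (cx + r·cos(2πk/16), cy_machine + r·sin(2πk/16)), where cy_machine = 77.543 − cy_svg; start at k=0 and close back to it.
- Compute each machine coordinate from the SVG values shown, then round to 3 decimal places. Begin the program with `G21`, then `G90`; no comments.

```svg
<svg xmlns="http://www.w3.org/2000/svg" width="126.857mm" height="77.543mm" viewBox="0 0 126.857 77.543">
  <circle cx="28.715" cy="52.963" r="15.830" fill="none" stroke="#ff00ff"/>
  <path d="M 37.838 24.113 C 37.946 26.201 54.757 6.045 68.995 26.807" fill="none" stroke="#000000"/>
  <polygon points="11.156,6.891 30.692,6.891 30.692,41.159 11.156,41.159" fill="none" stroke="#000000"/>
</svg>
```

viewBox `0 0 126.857 77.543` with mm width/height → 1 unit = 1 mm. Flip: y_m = 77.543 − y_svg.

**Shape 1** — `<circle>` circle, stroke `#ff00ff` → engrave (S312, F2182). Machine vertices: (44.545,24.580) → (43.340,30.638) → (39.909,35.774) → (34.773,39.205) → (28.715,40.410) → (22.657,39.205) → (17.521,35.774) → (14.090,30.638) → (12.885,24.580) → (14.090,18.522) → (17.521,13.386) → (22.657,9.955) → (28.715,8.750) → (34.773,9.955) → (39.909,13.386) → (43.340,18.522) → (44.545,24.580). Closed: final G1 returns to the first vertex.

**Shape 2** — `<path>` cubic bezier, stroke `#000000` → cut (S856, F574). Control points (SVG): P0=(37.838,24.113), P1=(37.946,26.201), P2=(54.757,6.045), P3=(68.995,26.807); sampled at t=k/8. Machine vertices: (37.838,53.430) → (38.624,53.566) → (40.750,55.048) → (43.990,57.134) → (48.118,59.086) → (52.908,60.162) → (58.135,59.622) → (63.573,56.727) → (68.995,50.736). Open path.

**Shape 3** — `<polygon>` rectangle, stroke `#000000` → cut (S856, F574). Machine vertices: (11.156,70.652) → (30.692,70.652) → (30.692,36.384) → (11.156,36.384) → (11.156,70.652). Closed: final G1 returns to the first vertex.

G21
G90
G0 X44.545 Y24.580
M3 S312
G01 X43.340 Y30.638 F2182
G01 X39.909 Y35.774
G01 X34.773 Y39.205
G01 X28.715 Y40.410
G01 X22.657 Y39.205
G01 X17.521 Y35.774
G01 X14.090 Y30.638
G01 X12.885 Y24.580
G01 X14.090 Y18.522
G01 X17.521 Y13.386
G01 X22.657 Y9.955
G01 X28.715 Y8.750
G01 X34.773 Y9.955
G01 X39.909 Y13.386
G01 X43.340 Y18.522
G01 X44.545 Y24.580
M5
G0 X37.838 Y53.430
M3 S856
G01 X38.624 Y53.566 F574
G01 X40.750 Y55.048
G01 X43.990 Y57.134
G01 X48.118 Y59.086
G01 X52.908 Y60.162
G01 X58.135 Y59.622
G01 X63.573 Y56.727
G01 X68.995 Y50.736
M5
G0 X11.156 Y70.652
M3 S856
G01 X30.692 Y70.652 F574
G01 X30.692 Y36.384
G01 X11.156 Y36.384
G01 X11.156 Y70.652
M5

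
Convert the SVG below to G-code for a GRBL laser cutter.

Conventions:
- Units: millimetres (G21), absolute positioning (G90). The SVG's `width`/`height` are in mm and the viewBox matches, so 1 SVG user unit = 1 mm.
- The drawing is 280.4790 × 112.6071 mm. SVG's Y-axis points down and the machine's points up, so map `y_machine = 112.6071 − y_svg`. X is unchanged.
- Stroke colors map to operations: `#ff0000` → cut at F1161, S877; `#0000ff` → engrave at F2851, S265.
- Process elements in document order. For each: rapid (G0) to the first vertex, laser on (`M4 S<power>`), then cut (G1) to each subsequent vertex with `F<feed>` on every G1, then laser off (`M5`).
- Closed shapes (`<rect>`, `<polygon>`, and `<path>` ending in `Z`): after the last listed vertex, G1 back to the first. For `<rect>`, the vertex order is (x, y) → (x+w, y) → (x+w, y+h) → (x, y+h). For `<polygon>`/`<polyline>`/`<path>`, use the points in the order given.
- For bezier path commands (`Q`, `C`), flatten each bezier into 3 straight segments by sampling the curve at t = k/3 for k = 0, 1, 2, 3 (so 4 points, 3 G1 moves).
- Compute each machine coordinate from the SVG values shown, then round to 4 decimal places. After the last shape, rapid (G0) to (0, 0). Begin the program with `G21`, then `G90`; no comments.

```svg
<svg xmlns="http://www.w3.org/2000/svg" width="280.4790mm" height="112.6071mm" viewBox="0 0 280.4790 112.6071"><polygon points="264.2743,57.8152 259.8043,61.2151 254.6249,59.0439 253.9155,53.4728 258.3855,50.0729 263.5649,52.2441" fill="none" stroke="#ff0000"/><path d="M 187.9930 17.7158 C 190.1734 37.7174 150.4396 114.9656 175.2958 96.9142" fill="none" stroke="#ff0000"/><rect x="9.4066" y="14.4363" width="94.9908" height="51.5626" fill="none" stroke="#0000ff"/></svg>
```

Since the viewBox matches the mm dimensions, user units are millimetres directly. The only transform is the Y-flip y_m = 112.6071 − y_svg.

Shape 1 is a regular polygon drawn with `<polygon>`. Its stroke #ff0000 means cut at S877, F1161. After flipping Y the toolpath is (264.2743,54.7919) → (259.8043,51.3920) → (254.6249,53.5632) → (253.9155,59.1343) → (258.3855,62.5342) → (263.5649,60.3630) → (264.2743,54.7919), returning to the start.

Shape 2 is a cubic bezier drawn with `<path>`. Its stroke #ff0000 means cut at S877, F1161. After flipping Y the toolpath is (187.9930,94.8913) → (180.1466,61.4574) → (168.0250,23.7582) → (175.2958,15.6929).

Shape 3 is a rectangle drawn with `<rect>`. Its stroke #0000ff means engrave at S265, F2851. After flipping Y the toolpath is (9.4066,98.1708) → (104.3974,98.1708) → (104.3974,46.6082) → (9.4066,46.6082) → (9.4066,98.1708), returning to the start.

G21
G90
G0 X264.2743 Y54.7919
M4 S877
G1 X259.8043 Y51.3920 F1161
G1 X254.6249 Y53.5632 F1161
G1 X253.9155 Y59.1343 F1161
G1 X258.3855 Y62.5342 F1161
G1 X263.5649 Y60.3630 F1161
G1 X264.2743 Y54.7919 F1161
M5
G0 X187.9930 Y94.8913
M4 S877
G1 X180.1466 Y61.4574 F1161
G1 X168.0250 Y23.7582 F1161
G1 X175.2958 Y15.6929 F1161
M5
G0 X9.4066 Y98.1708
M4 S265
G1 X104.3974 Y98.1708 F2851
G1 X104.3974 Y46.6082 F2851
G1 X9.4066 Y46.6082 F2851
G1 X9.4066 Y98.1708 F2851
M5
G0 X0.0000 Y0.0000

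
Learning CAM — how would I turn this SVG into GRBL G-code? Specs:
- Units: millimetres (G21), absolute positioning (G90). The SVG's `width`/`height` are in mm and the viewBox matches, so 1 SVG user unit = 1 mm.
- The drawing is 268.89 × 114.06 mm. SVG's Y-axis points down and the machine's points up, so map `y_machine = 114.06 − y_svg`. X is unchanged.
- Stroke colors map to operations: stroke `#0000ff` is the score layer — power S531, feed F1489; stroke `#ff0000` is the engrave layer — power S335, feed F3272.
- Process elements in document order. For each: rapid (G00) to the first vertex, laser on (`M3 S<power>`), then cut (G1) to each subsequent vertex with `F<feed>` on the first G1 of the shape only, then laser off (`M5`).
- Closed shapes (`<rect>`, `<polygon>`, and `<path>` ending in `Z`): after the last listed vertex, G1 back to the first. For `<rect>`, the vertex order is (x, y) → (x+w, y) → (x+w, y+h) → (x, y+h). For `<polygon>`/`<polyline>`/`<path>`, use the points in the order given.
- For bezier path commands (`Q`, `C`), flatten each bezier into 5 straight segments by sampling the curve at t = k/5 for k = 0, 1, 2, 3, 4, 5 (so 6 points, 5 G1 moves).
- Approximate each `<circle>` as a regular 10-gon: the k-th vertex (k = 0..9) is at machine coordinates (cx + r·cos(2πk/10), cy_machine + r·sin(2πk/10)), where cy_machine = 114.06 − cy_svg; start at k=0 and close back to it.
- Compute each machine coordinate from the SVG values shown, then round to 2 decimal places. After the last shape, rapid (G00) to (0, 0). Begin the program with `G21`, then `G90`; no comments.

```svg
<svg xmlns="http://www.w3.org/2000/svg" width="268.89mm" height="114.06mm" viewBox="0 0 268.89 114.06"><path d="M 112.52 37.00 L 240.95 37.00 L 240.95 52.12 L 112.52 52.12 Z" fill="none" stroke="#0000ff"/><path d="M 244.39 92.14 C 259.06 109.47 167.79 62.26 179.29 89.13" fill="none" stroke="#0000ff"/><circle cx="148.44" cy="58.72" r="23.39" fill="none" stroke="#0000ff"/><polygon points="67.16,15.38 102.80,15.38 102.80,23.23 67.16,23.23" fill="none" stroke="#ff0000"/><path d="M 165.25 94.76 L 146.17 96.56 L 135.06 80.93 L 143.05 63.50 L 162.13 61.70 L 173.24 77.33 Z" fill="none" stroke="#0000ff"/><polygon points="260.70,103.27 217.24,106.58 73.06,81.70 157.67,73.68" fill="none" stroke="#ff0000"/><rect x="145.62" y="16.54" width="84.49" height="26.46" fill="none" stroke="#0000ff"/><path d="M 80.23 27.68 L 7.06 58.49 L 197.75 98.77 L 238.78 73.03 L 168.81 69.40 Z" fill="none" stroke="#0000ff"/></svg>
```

viewBox `0 0 268.89 114.06` with mm width/height → 1 unit = 1 mm. Flip: y_m = 114.06 − y_svg.

**Shape 1** — `<path>` rectangle, stroke `#0000ff` → score (S531, F1489). Machine vertices: (112.52,77.06) → (240.95,77.06) → (240.95,61.94) → (112.52,61.94) → (112.52,77.06). Closed: final G1 returns to the first vertex.

**Shape 2** — `<path>` cubic bezier, stroke `#0000ff` → score (S531, F1489). Control points (SVG): P0=(244.39,92.14), P1=(259.06,109.47), P2=(167.79,62.26), P3=(179.29,89.13); sampled at t=k/5. Machine vertices: (244.39,21.92) → (242.15,18.16) → (224.50,23.23) → (201.46,30.49) → (183.05,33.27) → (179.29,24.93). Open path.

**Shape 3** — `<circle>` circle, stroke `#0000ff` → score (S531, F1489). Machine vertices: (171.83,55.34) → (167.36,69.09) → (155.67,77.59) → (141.21,77.59) → (129.52,69.09) → (125.05,55.34) → (129.52,41.59) → (141.21,33.09) → (155.67,33.09) → (167.36,41.59) → (171.83,55.34). Closed: final G1 returns to the first vertex.

**Shape 4** — `<polygon>` rectangle, stroke `#ff0000` → engrave (S335, F3272). Machine vertices: (67.16,98.68) → (102.80,98.68) → (102.80,90.83) → (67.16,90.83) → (67.16,98.68). Closed: final G1 returns to the first vertex.

**Shape 5** — `<path>` regular polygon, stroke `#0000ff` → score (S531, F1489). Machine vertices: (165.25,19.30) → (146.17,17.50) → (135.06,33.13) → (143.05,50.56) → (162.13,52.36) → (173.24,36.73) → (165.25,19.30). Closed: final G1 returns to the first vertex.

**Shape 6** — `<polygon>` closed polygon, stroke `#ff0000` → engrave (S335, F3272). Machine vertices: (260.70,10.79) → (217.24,7.48) → (73.06,32.36) → (157.67,40.38) → (260.70,10.79). Closed: final G1 returns to the first vertex.

**Shape 7** — `<rect>` rectangle, stroke `#0000ff` → score (S531, F1489). Machine vertices: (145.62,97.52) → (230.11,97.52) → (230.11,71.06) → (145.62,71.06) → (145.62,97.52). Closed: final G1 returns to the first vertex.

**Shape 8** — `<path>` closed polygon, stroke `#0000ff` → score (S531, F1489). Machine vertices: (80.23,86.38) → (7.06,55.57) → (197.75,15.29) → (238.78,41.03) → (168.81,44.66) → (80.23,86.38). Closed: final G1 returns to the first vertex.

G21
G90
G00 X112.52 Y77.06
M3 S531
G1 X240.95 Y77.06 F1489
G1 X240.95 Y61.94
G1 X112.52 Y61.94
G1 X112.52 Y77.06
M5
G00 X244.39 Y21.92
M3 S531
G1 X242.15 Y18.16 F1489
G1 X224.50 Y23.23
G1 X201.46 Y30.49
G1 X183.05 Y33.27
G1 X179.29 Y24.93
M5
G00 X171.83 Y55.34
M3 S531
G1 X167.36 Y69.09 F1489
G1 X155.67 Y77.59
G1 X141.21 Y77.59
G1 X129.52 Y69.09
G1 X125.05 Y55.34
G1 X129.52 Y41.59
G1 X141.21 Y33.09
G1 X155.67 Y33.09
G1 X167.36 Y41.59
G1 X171.83 Y55.34
M5
G00 X67.16 Y98.68
M3 S335
G1 X102.80 Y98.68 F3272
G1 X102.80 Y90.83
G1 X67.16 Y90.83
G1 X67.16 Y98.68
M5
G00 X165.25 Y19.30
M3 S531
G1 X146.17 Y17.50 F1489
G1 X135.06 Y33.13
G1 X143.05 Y50.56
G1 X162.13 Y52.36
G1 X173.24 Y36.73
G1 X165.25 Y19.30
M5
G00 X260.70 Y10.79
M3 S335
G1 X217.24 Y7.48 F3272
G1 X73.06 Y32.36
G1 X157.67 Y40.38
G1 X260.70 Y10.79
M5
G00 X145.62 Y97.52
M3 S531
G1 X230.11 Y97.52 F1489
G1 X230.11 Y71.06
G1 X145.62 Y71.06
G1 X145.62 Y97.52
M5
G00 X80.23 Y86.38
M3 S531
G1 X7.06 Y55.57 F1489
G1 X197.75 Y15.29
G1 X238.78 Y41.03
G1 X168.81 Y44.66
G1 X80.23 Y86.38
M5
G00 X0.00 Y0.00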